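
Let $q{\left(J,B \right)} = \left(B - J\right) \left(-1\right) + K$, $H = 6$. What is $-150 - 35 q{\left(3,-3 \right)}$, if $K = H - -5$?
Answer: $-745$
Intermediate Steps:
$K = 11$ ($K = 6 - -5 = 6 + 5 = 11$)
$q{\left(J,B \right)} = 11 + J - B$ ($q{\left(J,B \right)} = \left(B - J\right) \left(-1\right) + 11 = \left(J - B\right) + 11 = 11 + J - B$)
$-150 - 35 q{\left(3,-3 \right)} = -150 - 35 \left(11 + 3 - -3\right) = -150 - 35 \left(11 + 3 + 3\right) = -150 - 595 = -745$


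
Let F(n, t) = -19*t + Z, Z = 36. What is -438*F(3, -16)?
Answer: -148920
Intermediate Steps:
F(n, t) = 36 - 19*t (F(n, t) = -19*t + 36 = 36 - 19*t)
-438*F(3, -16) = -438*(36 - 19*(-16)) = -438*(36 + 304) = -438*340 = -148920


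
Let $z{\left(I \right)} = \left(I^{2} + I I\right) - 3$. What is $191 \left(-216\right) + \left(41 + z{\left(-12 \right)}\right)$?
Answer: $-40930$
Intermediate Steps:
$z{\left(I \right)} = -3 + 2 I^{2}$ ($z{\left(I \right)} = \left(I^{2} + I^{2}\right) - 3 = 2 I^{2} - 3 = -3 + 2 I^{2}$)
$191 \left(-216\right) + \left(41 + z{\left(-12 \right)}\right) = 191 \left(-216\right) + \left(41 - \left(3 - 2 \left(-12\right)^{2}\right)\right) = -41256 + \left(41 + \left(-3 + 2 \cdot 144\right)\right) = -41256 + \left(41 + \left(-3 + 288\right)\right) = -41256 + \left(41 + 285\right) = -41256 + 326 = -40930$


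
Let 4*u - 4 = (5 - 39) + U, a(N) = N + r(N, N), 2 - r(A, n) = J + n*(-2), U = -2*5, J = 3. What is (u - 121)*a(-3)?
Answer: 1310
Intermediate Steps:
U = -10
r(A, n) = -1 + 2*n (r(A, n) = 2 - (3 + n*(-2)) = 2 - (3 - 2*n) = 2 + (-3 + 2*n) = -1 + 2*n)
a(N) = -1 + 3*N (a(N) = N + (-1 + 2*N) = -1 + 3*N)
u = -10 (u = 1 + ((5 - 39) - 10)/4 = 1 + (-34 - 10)/4 = 1 + (¼)*(-44) = 1 - 11 = -10)
(u - 121)*a(-3) = (-10 - 121)*(-1 + 3*(-3)) = -131*(-1 - 9) = -131*(-10) = 1310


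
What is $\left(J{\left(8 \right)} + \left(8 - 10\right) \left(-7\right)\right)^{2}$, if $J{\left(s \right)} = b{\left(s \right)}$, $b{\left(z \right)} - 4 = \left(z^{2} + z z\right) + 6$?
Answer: $23104$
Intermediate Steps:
$b{\left(z \right)} = 10 + 2 z^{2}$ ($b{\left(z \right)} = 4 + \left(\left(z^{2} + z z\right) + 6\right) = 4 + \left(\left(z^{2} + z^{2}\right) + 6\right) = 4 + \left(2 z^{2} + 6\right) = 4 + \left(6 + 2 z^{2}\right) = 10 + 2 z^{2}$)
$J{\left(s \right)} = 10 + 2 s^{2}$
$\left(J{\left(8 \right)} + \left(8 - 10\right) \left(-7\right)\right)^{2} = \left(\left(10 + 2 \cdot 8^{2}\right) + \left(8 - 10\right) \left(-7\right)\right)^{2} = \left(\left(10 + 2 \cdot 64\right) - -14\right)^{2} = \left(\left(10 + 128\right) + 14\right)^{2} = \left(138 + 14\right)^{2} = 152^{2} = 23104$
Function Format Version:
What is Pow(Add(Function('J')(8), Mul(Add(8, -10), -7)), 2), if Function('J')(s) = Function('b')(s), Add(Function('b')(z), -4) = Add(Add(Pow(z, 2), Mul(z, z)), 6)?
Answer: 23104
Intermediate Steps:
Function('b')(z) = Add(10, Mul(2, Pow(z, 2))) (Function('b')(z) = Add(4, Add(Add(Pow(z, 2), Mul(z, z)), 6)) = Add(4, Add(Add(Pow(z, 2), Pow(z, 2)), 6)) = Add(4, Add(Mul(2, Pow(z, 2)), 6)) = Add(4, Add(6, Mul(2, Pow(z, 2)))) = Add(10, Mul(2, Pow(z, 2))))
Function('J')(s) = Add(10, Mul(2, Pow(s, 2)))
Pow(Add(Function('J')(8), Mul(Add(8, -10), -7)), 2) = Pow(Add(Add(10, Mul(2, Pow(8, 2))), Mul(Add(8, -10), -7)), 2) = Pow(Add(Add(10, Mul(2, 64)), Mul(-2, -7)), 2) = Pow(Add(Add(10, 128), 14), 2) = Pow(Add(138, 14), 2) = Pow(152, 2) = 23104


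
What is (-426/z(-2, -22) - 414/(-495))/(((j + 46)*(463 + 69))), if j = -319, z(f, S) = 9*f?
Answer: -311/1843380 ≈ -0.00016871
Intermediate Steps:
(-426/z(-2, -22) - 414/(-495))/(((j + 46)*(463 + 69))) = (-426/(9*(-2)) - 414/(-495))/(((-319 + 46)*(463 + 69))) = (-426/(-18) - 414*(-1/495))/((-273*532)) = (-426*(-1/18) + 46/55)/(-145236) = (71/3 + 46/55)*(-1/145236) = (4043/165)*(-1/145236) = -311/1843380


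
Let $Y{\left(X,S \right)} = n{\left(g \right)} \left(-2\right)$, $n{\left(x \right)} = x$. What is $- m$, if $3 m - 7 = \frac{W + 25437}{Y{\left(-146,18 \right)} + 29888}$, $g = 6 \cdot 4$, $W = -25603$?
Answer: $- \frac{104357}{44760} \approx -2.3315$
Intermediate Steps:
$g = 24$
$Y{\left(X,S \right)} = -48$ ($Y{\left(X,S \right)} = 24 \left(-2\right) = -48$)
$m = \frac{104357}{44760}$ ($m = \frac{7}{3} + \frac{\left(-25603 + 25437\right) \frac{1}{-48 + 29888}}{3} = \frac{7}{3} + \frac{\left(-166\right) \frac{1}{29840}}{3} = \frac{7}{3} + \frac{1}{3} \left(- \frac{83}{14920}\right) = \frac{7}{3} - \frac{83}{44760} = \frac{104357}{44760} \approx 2.3315$)
$- m = \left(-1\right) \frac{104357}{44760} = - \frac{104357}{44760}$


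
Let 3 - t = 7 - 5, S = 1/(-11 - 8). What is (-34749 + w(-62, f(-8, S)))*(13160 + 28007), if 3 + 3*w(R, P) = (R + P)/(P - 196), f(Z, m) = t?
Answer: -836871140063/585 ≈ -1.4305e+9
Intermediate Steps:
S = -1/19 (S = 1/(-19) = -1/19 ≈ -0.052632)
t = 1 (t = 3 - (7 - 5) = 3 - 1*2 = 3 - 2 = 1)
f(Z, m) = 1
w(R, P) = -1 + (P + R)/(3*(-196 + P)) (w(R, P) = -1 + ((R + P)/(P - 196))/3 = -1 + ((P + R)/(-196 + P))/3 = -1 + (P + R)/(3*(-196 + P)))
(-34749 + w(-62, f(-8, S)))*(13160 + 28007) = (-34749 + (588 - 62 - 2*1)/(3*(-196 + 1)))*(13160 + 28007) = (-34749 + (1/3)*(588 - 62 - 2)/(-195))*41167 = (-34749 + (1/3)*(-1/195)*524)*41167 = (-34749 - 524/585)*41167 = -20328689/585*41167 = -836871140063/585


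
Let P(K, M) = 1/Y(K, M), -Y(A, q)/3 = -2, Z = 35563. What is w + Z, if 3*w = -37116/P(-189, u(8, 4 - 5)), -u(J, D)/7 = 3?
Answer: -38669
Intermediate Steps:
u(J, D) = -21 (u(J, D) = -7*3 = -21)
Y(A, q) = 6 (Y(A, q) = -3*(-2) = 6)
P(K, M) = ⅙ (P(K, M) = 1/6 = ⅙)
w = -74232 (w = (-37116/⅙)/3 = (-37116*6)/3 = (⅓)*(-222696) = -74232)
w + Z = -74232 + 35563 = -38669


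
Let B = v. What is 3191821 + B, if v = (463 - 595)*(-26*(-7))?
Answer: 3167797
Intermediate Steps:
v = -24024 (v = -132*182 = -24024)
B = -24024
3191821 + B = 3191821 - 24024 = 3167797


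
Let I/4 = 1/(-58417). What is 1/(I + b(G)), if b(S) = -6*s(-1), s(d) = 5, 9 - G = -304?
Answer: -58417/1752514 ≈ -0.033333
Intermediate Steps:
G = 313 (G = 9 - 1*(-304) = 9 + 304 = 313)
I = -4/58417 (I = 4/(-58417) = 4*(-1/58417) = -4/58417 ≈ -6.8473e-5)
b(S) = -30 (b(S) = -6*5 = -30)
1/(I + b(G)) = 1/(-4/58417 - 30) = 1/(-1752514/58417) = -58417/1752514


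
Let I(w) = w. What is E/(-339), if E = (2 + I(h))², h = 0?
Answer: -4/339 ≈ -0.011799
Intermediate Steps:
E = 4 (E = (2 + 0)² = 2² = 4)
E/(-339) = 4/(-339) = 4*(-1/339) = -4/339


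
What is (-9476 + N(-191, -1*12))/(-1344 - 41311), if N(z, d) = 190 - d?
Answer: 9274/42655 ≈ 0.21742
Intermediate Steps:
(-9476 + N(-191, -1*12))/(-1344 - 41311) = (-9476 + (190 - (-1)*12))/(-1344 - 41311) = (-9476 + (190 - 1*(-12)))/(-42655) = (-9476 + (190 + 12))*(-1/42655) = (-9476 + 202)*(-1/42655) = -9274*(-1/42655) = 9274/42655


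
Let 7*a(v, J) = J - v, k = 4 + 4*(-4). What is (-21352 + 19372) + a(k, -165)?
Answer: -14013/7 ≈ -2001.9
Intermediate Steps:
k = -12 (k = 4 - 16 = -12)
a(v, J) = -v/7 + J/7 (a(v, J) = (J - v)/7 = -v/7 + J/7)
(-21352 + 19372) + a(k, -165) = (-21352 + 19372) + (-⅐*(-12) + (⅐)*(-165)) = -1980 + (12/7 - 165/7) = -1980 - 153/7 = -14013/7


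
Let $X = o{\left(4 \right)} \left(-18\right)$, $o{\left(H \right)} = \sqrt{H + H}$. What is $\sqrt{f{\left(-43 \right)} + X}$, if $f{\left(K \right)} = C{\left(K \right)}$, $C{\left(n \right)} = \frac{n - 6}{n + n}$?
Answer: $\frac{\sqrt{4214 - 266256 \sqrt{2}}}{86} \approx 7.0952 i$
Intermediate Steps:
$o{\left(H \right)} = \sqrt{2} \sqrt{H}$ ($o{\left(H \right)} = \sqrt{2 H} = \sqrt{2} \sqrt{H}$)
$C{\left(n \right)} = \frac{-6 + n}{2 n}$
$f{\left(K \right)} = \frac{-6 + K}{2 K}$
$X = - 36 \sqrt{2}$ ($X = \sqrt{2} \sqrt{4} \left(-18\right) = \sqrt{2} \cdot 2 \left(-18\right) = 2 \sqrt{2} \left(-18\right) = - 36 \sqrt{2} \approx -50.912$)
$\sqrt{f{\left(-43 \right)} + X} = \sqrt{\frac{-6 - 43}{2 \left(-43\right)} - 36 \sqrt{2}} = \sqrt{\frac{1}{2} \left(- \frac{1}{43}\right) \left(-49\right) - 36 \sqrt{2}} = \sqrt{\frac{49}{86} - 36 \sqrt{2}}$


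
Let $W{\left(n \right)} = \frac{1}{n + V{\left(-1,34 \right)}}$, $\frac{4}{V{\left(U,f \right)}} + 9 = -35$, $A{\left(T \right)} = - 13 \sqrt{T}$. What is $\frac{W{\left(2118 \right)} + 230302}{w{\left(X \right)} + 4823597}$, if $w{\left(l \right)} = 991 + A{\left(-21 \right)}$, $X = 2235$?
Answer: $\frac{8628527501398180}{180758700149869007} + \frac{69749494165 i \sqrt{21}}{542276100449607021} \approx 0.047735 + 5.8943 \cdot 10^{-7} i$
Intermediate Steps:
$V{\left(U,f \right)} = - \frac{1}{11}$ ($V{\left(U,f \right)} = \frac{4}{-9 - 35} = \frac{4}{-44} = 4 \left(- \frac{1}{44}\right) = - \frac{1}{11}$)
$W{\left(n \right)} = \frac{1}{- \frac{1}{11} + n}$ ($W{\left(n \right)} = \frac{1}{n - \frac{1}{11}} = \frac{1}{- \frac{1}{11} + n}$)
$w{\left(l \right)} = 991 - 13 i \sqrt{21}$ ($w{\left(l \right)} = 991 - 13 \sqrt{-21} = 991 - 13 i \sqrt{21}$)
$\frac{W{\left(2118 \right)} + 230302}{w{\left(X \right)} + 4823597} = \frac{\frac{11}{-1 + 11 \cdot 2118} + 230302}{\left(991 - 13 i \sqrt{21}\right) + 4823597} = \frac{\frac{11}{-1 + 23298} + 230302}{4824588 - 13 i \sqrt{21}} = \frac{\frac{11}{23297} + 230302}{4824588 - 13 i \sqrt{21}} = \frac{5365345705}{23297 \left(4824588 - 13 i \sqrt{21}\right)}$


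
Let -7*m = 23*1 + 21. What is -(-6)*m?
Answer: -264/7 ≈ -37.714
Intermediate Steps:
m = -44/7 (m = -(23*1 + 21)/7 = -(23 + 21)/7 = -⅐*44 = -44/7 ≈ -6.2857)
-(-6)*m = -(-6)*(-44)/7 = -1*264/7 = -264/7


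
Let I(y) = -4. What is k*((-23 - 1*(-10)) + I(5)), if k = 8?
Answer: -136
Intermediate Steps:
k*((-23 - 1*(-10)) + I(5)) = 8*((-23 - 1*(-10)) - 4) = 8*((-23 + 10) - 4) = 8*(-13 - 4) = 8*(-17) = -136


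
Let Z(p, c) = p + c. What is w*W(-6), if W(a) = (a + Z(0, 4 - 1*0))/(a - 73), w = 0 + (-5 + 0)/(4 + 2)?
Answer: -5/237 ≈ -0.021097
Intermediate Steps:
w = -⅚ (w = 0 - 5/6 = 0 - 5*⅙ = 0 - ⅚ = -⅚ ≈ -0.83333)
Z(p, c) = c + p
W(a) = (4 + a)/(-73 + a) (W(a) = (a + ((4 - 1*0) + 0))/(a - 73) = (a + ((4 + 0) + 0))/(-73 + a) = (a + (4 + 0))/(-73 + a) = (a + 4)/(-73 + a) = (4 + a)/(-73 + a))
w*W(-6) = -5*(4 - 6)/(6*(-73 - 6)) = -5*(-2)/(6*(-79)) = -(-5)*(-2)/474 = -⅚*2/79 = -5/237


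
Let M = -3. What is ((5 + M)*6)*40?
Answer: 480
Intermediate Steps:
((5 + M)*6)*40 = ((5 - 3)*6)*40 = (2*6)*40 = 12*40 = 480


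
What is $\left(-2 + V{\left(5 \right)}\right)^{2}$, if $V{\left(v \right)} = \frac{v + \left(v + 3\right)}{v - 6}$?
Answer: $225$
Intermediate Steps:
$V{\left(v \right)} = \frac{3 + 2 v}{-6 + v}$ ($V{\left(v \right)} = \frac{v + \left(3 + v\right)}{-6 + v} = \frac{3 + 2 v}{-6 + v}$)
$\left(-2 + V{\left(5 \right)}\right)^{2} = \left(-2 + \frac{3 + 2 \cdot 5}{-6 + 5}\right)^{2} = \left(-2 + \frac{3 + 10}{-1}\right)^{2} = \left(-2 - 13\right)^{2} = \left(-15\right)^{2} = 225$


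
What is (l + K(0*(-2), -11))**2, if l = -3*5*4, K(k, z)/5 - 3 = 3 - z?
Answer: 625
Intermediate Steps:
K(k, z) = 30 - 5*z (K(k, z) = 15 + 5*(3 - z) = 15 + (15 - 5*z) = 30 - 5*z)
l = -60 (l = -15*4 = -60)
(l + K(0*(-2), -11))**2 = (-60 + (30 - 5*(-11)))**2 = (-60 + (30 + 55))**2 = (-60 + 85)**2 = 25**2 = 625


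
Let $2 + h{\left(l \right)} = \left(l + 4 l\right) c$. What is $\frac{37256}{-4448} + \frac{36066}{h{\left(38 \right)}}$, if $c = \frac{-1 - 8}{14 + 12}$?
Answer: $- \frac{264787865}{489836} \approx -540.56$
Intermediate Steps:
$c = - \frac{9}{26} \approx -0.34615$
$h{\left(l \right)} = -2 - \frac{45 l}{26}$ ($h{\left(l \right)} = -2 + \left(l + 4 l\right) \left(- \frac{9}{26}\right) = -2 + 5 l \left(- \frac{9}{26}\right) = -2 - \frac{45 l}{26}$)
$\frac{37256}{-4448} + \frac{36066}{h{\left(38 \right)}} = \frac{37256}{-4448} + \frac{36066}{-2 - \frac{855}{13}} = 37256 \left(- \frac{1}{4448}\right) + \frac{36066}{-2 - \frac{855}{13}} = - \frac{4657}{556} + \frac{36066}{- \frac{881}{13}} = - \frac{4657}{556} + 36066 \left(- \frac{13}{881}\right) = - \frac{4657}{556} - \frac{468858}{881} = - \frac{264787865}{489836}$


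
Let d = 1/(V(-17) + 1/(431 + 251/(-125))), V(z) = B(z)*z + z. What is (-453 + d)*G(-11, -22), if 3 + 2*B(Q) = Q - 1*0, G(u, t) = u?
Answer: 40882916987/8204597 ≈ 4982.9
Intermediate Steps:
B(Q) = -3/2 + Q/2 (B(Q) = -3/2 + (Q - 1*0)/2 = -3/2 + (Q + 0)/2 = -3/2 + Q/2)
V(z) = z + z*(-3/2 + z/2) (V(z) = (-3/2 + z/2)*z + z = z*(-3/2 + z/2) + z = z + z*(-3/2 + z/2))
d = 53624/8204597 (d = 1/((½)*(-17)*(-1 - 17) + 1/(431 + 251/(-125))) = 1/((½)*(-17)*(-18) + 1/(431 + 251*(-1/125))) = 1/(153 + 1/(431 - 251/125)) = 1/(153 + 1/(53624/125)) = 1/(153 + 125/53624) = 1/(8204597/53624) = 53624/8204597 ≈ 0.0065359)
(-453 + d)*G(-11, -22) = (-453 + 53624/8204597)*(-11) = -3716628817/8204597*(-11) = 40882916987/8204597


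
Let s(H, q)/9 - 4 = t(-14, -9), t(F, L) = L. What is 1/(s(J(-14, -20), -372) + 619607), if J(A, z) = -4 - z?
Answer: 1/619562 ≈ 1.6140e-6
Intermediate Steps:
s(H, q) = -45 (s(H, q) = 36 + 9*(-9) = 36 - 81 = -45)
1/(s(J(-14, -20), -372) + 619607) = 1/(-45 + 619607) = 1/619562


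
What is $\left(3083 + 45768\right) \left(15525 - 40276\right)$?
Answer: $-1209111101$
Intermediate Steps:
$\left(3083 + 45768\right) \left(15525 - 40276\right) = 48851 \left(-24751\right) = -1209111101$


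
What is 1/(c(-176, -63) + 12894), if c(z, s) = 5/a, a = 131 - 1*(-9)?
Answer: 28/361033 ≈ 7.7555e-5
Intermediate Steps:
a = 140 (a = 131 + 9 = 140)
c(z, s) = 1/28 (c(z, s) = 5/140 = 5*(1/140) = 1/28)
1/(c(-176, -63) + 12894) = 1/(1/28 + 12894) = 1/(361033/28) = 28/361033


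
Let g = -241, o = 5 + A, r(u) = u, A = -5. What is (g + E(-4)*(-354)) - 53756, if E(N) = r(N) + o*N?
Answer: -52581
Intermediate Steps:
o = 0 (o = 5 - 5 = 0)
E(N) = N (E(N) = N + 0*N = N + 0 = N)
(g + E(-4)*(-354)) - 53756 = (-241 - 4*(-354)) - 53756 = (-241 + 1416) - 53756 = 1175 - 53756 = -52581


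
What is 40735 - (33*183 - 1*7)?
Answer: 34703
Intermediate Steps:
40735 - (33*183 - 1*7) = 40735 - (6039 - 7) = 40735 - 1*6032 = 40735 - 6032 = 34703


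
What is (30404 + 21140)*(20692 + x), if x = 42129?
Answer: 3238045624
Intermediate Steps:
(30404 + 21140)*(20692 + x) = (30404 + 21140)*(20692 + 42129) = 51544*62821 = 3238045624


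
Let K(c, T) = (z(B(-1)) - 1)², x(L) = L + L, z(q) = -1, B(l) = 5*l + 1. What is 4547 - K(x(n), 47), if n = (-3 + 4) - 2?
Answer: 4543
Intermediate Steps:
B(l) = 1 + 5*l
n = -1 (n = 1 - 2 = -1)
x(L) = 2*L
K(c, T) = 4 (K(c, T) = (-1 - 1)² = (-2)² = 4)
4547 - K(x(n), 47) = 4547 - 1*4 = 4547 - 4 = 4543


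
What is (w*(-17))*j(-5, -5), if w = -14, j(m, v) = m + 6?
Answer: 238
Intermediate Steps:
j(m, v) = 6 + m
(w*(-17))*j(-5, -5) = (-14*(-17))*(6 - 5) = 238*1 = 238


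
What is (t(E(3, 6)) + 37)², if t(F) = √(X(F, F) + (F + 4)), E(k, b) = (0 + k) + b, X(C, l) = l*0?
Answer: (37 + √13)² ≈ 1648.8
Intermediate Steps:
X(C, l) = 0
E(k, b) = b + k (E(k, b) = k + b = b + k)
t(F) = √(4 + F) (t(F) = √(0 + (F + 4)) = √(0 + (4 + F)) = √(4 + F))
(t(E(3, 6)) + 37)² = (√(4 + (6 + 3)) + 37)² = (√(4 + 9) + 37)² = (√13 + 37)² = (37 + √13)²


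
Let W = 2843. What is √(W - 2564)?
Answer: 3*√31 ≈ 16.703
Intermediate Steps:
√(W - 2564) = √(2843 - 2564) = √279 = 3*√31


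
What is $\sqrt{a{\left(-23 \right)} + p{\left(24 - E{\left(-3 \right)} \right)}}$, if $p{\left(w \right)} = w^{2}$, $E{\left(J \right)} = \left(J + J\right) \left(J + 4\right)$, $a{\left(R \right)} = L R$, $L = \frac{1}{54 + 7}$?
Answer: $\frac{\sqrt{3347497}}{61} \approx 29.994$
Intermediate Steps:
$L = \frac{1}{61} \approx 0.016393$
$a{\left(R \right)} = \frac{R}{61}$
$E{\left(J \right)} = 2 J \left(4 + J\right)$
$\sqrt{a{\left(-23 \right)} + p{\left(24 - E{\left(-3 \right)} \right)}} = \sqrt{\frac{1}{61} \left(-23\right) + \left(24 - 2 \left(-3\right) \left(4 - 3\right)\right)^{2}} = \sqrt{- \frac{23}{61} + \left(24 - 2 \left(-3\right) 1\right)^{2}} = \sqrt{- \frac{23}{61} + \left(24 - -6\right)^{2}} = \sqrt{- \frac{23}{61} + \left(24 + 6\right)^{2}} = \sqrt{- \frac{23}{61} + 30^{2}} = \sqrt{- \frac{23}{61} + 900} = \sqrt{\frac{54877}{61}} = \frac{\sqrt{3347497}}{61}$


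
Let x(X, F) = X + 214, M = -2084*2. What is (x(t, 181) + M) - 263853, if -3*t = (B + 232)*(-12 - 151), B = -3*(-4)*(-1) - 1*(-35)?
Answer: -253952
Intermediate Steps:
M = -4168
B = 23 (B = 12*(-1) + 35 = -12 + 35 = 23)
t = 13855 (t = -(23 + 232)*(-12 - 151)/3 = -85*(-163) = -⅓*(-41565) = 13855)
x(X, F) = 214 + X
(x(t, 181) + M) - 263853 = ((214 + 13855) - 4168) - 263853 = (14069 - 4168) - 263853 = 9901 - 263853 = -253952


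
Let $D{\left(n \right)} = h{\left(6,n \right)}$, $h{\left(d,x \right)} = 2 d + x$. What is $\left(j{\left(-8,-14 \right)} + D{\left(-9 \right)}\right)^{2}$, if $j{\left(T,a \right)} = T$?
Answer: $25$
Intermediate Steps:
$h{\left(d,x \right)} = x + 2 d$
$D{\left(n \right)} = 12 + n$ ($D{\left(n \right)} = n + 2 \cdot 6 = n + 12 = 12 + n$)
$\left(j{\left(-8,-14 \right)} + D{\left(-9 \right)}\right)^{2} = \left(-8 + \left(12 - 9\right)\right)^{2} = \left(-8 + 3\right)^{2} = \left(-5\right)^{2} = 25$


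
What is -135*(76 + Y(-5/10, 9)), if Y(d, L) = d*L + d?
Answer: -9585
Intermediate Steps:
Y(d, L) = d + L*d (Y(d, L) = L*d + d = d + L*d)
-135*(76 + Y(-5/10, 9)) = -135*(76 + (-5/10)*(1 + 9)) = -135*(76 - 5*⅒*10) = -135*(76 - ½*10) = -135*(76 - 5) = -135*71 = -9585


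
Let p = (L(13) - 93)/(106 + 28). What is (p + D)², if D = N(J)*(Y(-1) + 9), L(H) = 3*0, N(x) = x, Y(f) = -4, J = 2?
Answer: 1555009/17956 ≈ 86.601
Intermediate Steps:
L(H) = 0
p = -93/134 (p = (0 - 93)/(106 + 28) = -93/134 ≈ -0.69403)
D = 10 (D = 2*(-4 + 9) = 2*5 = 10)
(p + D)² = (-93/134 + 10)² = (1247/134)² = 1555009/17956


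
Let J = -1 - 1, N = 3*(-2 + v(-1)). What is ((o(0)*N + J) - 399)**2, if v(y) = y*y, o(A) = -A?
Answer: 160801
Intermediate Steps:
v(y) = y**2
N = -3 (N = 3*(-2 + (-1)**2) = 3*(-2 + 1) = 3*(-1) = -3)
J = -2
((o(0)*N + J) - 399)**2 = ((-1*0*(-3) - 2) - 399)**2 = ((0*(-3) - 2) - 399)**2 = ((0 - 2) - 399)**2 = (-2 - 399)**2 = (-401)**2 = 160801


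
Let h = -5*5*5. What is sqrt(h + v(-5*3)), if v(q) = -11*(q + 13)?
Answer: I*sqrt(103) ≈ 10.149*I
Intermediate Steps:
v(q) = -143 - 11*q (v(q) = -11*(13 + q) = -143 - 11*q)
h = -125 (h = -25*5 = -125)
sqrt(h + v(-5*3)) = sqrt(-125 + (-143 - (-55)*3)) = sqrt(-125 + (-143 - 11*(-15))) = sqrt(-125 + (-143 + 165)) = sqrt(-125 + 22) = sqrt(-103) = I*sqrt(103)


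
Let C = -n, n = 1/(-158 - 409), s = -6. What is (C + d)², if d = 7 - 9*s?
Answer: 1196329744/321489 ≈ 3721.2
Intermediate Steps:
n = -1/567 (n = 1/(-567) = -1/567 ≈ -0.0017637)
C = 1/567 (C = -1*(-1/567) = 1/567 ≈ 0.0017637)
d = 61 (d = 7 - 9*(-6) = 7 + 54 = 61)
(C + d)² = (1/567 + 61)² = (34588/567)² = 1196329744/321489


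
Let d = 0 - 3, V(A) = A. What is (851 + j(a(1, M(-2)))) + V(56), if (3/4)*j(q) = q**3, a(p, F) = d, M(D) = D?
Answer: 871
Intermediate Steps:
d = -3
a(p, F) = -3
j(q) = 4*q**3/3
(851 + j(a(1, M(-2)))) + V(56) = (851 + (4/3)*(-3)**3) + 56 = (851 + (4/3)*(-27)) + 56 = (851 - 36) + 56 = 815 + 56 = 871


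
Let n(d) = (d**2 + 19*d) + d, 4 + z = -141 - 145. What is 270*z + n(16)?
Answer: -77724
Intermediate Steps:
z = -290 (z = -4 + (-141 - 145) = -4 - 286 = -290)
n(d) = d**2 + 20*d
270*z + n(16) = 270*(-290) + 16*(20 + 16) = -78300 + 16*36 = -78300 + 576 = -77724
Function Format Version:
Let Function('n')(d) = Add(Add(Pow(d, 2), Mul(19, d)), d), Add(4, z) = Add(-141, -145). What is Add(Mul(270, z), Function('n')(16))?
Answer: -77724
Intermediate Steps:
z = -290 (z = Add(-4, Add(-141, -145)) = Add(-4, -286) = -290)
Function('n')(d) = Add(Pow(d, 2), Mul(20, d))
Add(Mul(270, z), Function('n')(16)) = Add(Mul(270, -290), Mul(16, Add(20, 16))) = Add(-78300, Mul(16, 36)) = Add(-78300, 576) = -77724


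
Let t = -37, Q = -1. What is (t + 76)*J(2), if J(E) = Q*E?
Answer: -78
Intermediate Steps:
J(E) = -E
(t + 76)*J(2) = (-37 + 76)*(-1*2) = 39*(-2) = -78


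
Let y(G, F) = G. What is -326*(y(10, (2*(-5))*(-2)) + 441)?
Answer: -147026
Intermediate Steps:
-326*(y(10, (2*(-5))*(-2)) + 441) = -326*(10 + 441) = -326*451 = -147026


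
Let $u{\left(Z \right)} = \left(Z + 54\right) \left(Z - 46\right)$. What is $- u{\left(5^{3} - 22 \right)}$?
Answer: $-8949$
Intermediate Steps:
$u{\left(Z \right)} = \left(-46 + Z\right) \left(54 + Z\right)$ ($u{\left(Z \right)} = \left(54 + Z\right) \left(-46 + Z\right) = \left(-46 + Z\right) \left(54 + Z\right)$)
$- u{\left(5^{3} - 22 \right)} = - (-2484 + \left(5^{3} - 22\right)^{2} + 8 \left(5^{3} - 22\right)) = - (-2484 + \left(125 - 22\right)^{2} + 8 \left(125 - 22\right)) = - (-2484 + 103^{2} + 8 \cdot 103) = - (-2484 + 10609 + 824) = \left(-1\right) 8949 = -8949$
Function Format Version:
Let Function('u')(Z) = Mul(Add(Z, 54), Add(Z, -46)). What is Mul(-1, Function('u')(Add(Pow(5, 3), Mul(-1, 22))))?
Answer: -8949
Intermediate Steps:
Function('u')(Z) = Mul(Add(-46, Z), Add(54, Z)) (Function('u')(Z) = Mul(Add(54, Z), Add(-46, Z)) = Mul(Add(-46, Z), Add(54, Z)))
Mul(-1, Function('u')(Add(Pow(5, 3), Mul(-1, 22)))) = Mul(-1, Add(-2484, Pow(Add(Pow(5, 3), Mul(-1, 22)), 2), Mul(8, Add(Pow(5, 3), Mul(-1, 22))))) = Mul(-1, Add(-2484, Pow(Add(125, -22), 2), Mul(8, Add(125, -22)))) = Mul(-1, Add(-2484, Pow(103, 2), Mul(8, 103))) = Mul(-1, Add(-2484, 10609, 824)) = Mul(-1, 8949) = -8949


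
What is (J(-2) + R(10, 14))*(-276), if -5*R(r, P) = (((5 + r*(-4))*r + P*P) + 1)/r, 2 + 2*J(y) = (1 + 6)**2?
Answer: -183264/25 ≈ -7330.6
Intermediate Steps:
J(y) = 47/2 (J(y) = -1 + (1 + 6)**2/2 = -1 + (1/2)*7**2 = -1 + (1/2)*49 = -1 + 49/2 = 47/2)
R(r, P) = -(1 + P**2 + r*(5 - 4*r))/(5*r) (R(r, P) = -(((5 + r*(-4))*r + P*P) + 1)/(5*r) = -(((5 - 4*r)*r + P**2) + 1)/(5*r) = -((r*(5 - 4*r) + P**2) + 1)/(5*r) = -((P**2 + r*(5 - 4*r)) + 1)/(5*r) = -(1 + P**2 + r*(5 - 4*r))/(5*r))
(J(-2) + R(10, 14))*(-276) = (47/2 + (1/5)*(-1 - 1*14**2 + 10*(-5 + 4*10))/10)*(-276) = (47/2 + (1/5)*(1/10)*(-1 - 1*196 + 10*(-5 + 40)))*(-276) = (47/2 + (1/5)*(1/10)*(-1 - 196 + 10*35))*(-276) = (47/2 + (1/5)*(1/10)*(-1 - 196 + 350))*(-276) = (47/2 + (1/5)*(1/10)*153)*(-276) = (47/2 + 153/50)*(-276) = (664/25)*(-276) = -183264/25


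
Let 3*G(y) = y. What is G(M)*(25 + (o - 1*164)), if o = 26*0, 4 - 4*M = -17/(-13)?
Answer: -4865/156 ≈ -31.186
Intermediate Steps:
M = 35/52 (M = 1 - (-17)/(4*(-13)) = 1 - (-17)*(-1)/(4*13) = 1 - ¼*17/13 = 1 - 17/52 = 35/52 ≈ 0.67308)
o = 0
G(y) = y/3
G(M)*(25 + (o - 1*164)) = ((⅓)*(35/52))*(25 + (0 - 1*164)) = 35*(25 + (0 - 164))/156 = 35*(25 - 164)/156 = (35/156)*(-139) = -4865/156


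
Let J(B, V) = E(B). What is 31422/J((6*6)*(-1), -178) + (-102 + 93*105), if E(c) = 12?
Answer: 24563/2 ≈ 12282.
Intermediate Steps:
J(B, V) = 12
31422/J((6*6)*(-1), -178) + (-102 + 93*105) = 31422/12 + (-102 + 93*105) = 31422*(1/12) + (-102 + 9765) = 5237/2 + 9663 = 24563/2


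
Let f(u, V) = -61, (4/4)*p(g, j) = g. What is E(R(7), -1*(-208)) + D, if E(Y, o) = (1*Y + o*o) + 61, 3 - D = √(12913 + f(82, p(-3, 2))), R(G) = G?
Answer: 43335 - 6*√357 ≈ 43222.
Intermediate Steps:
p(g, j) = g
D = 3 - 6*√357 (D = 3 - √(12913 - 61) = 3 - √12852 = 3 - 6*√357 ≈ -110.37)
E(Y, o) = 61 + Y + o² (E(Y, o) = (Y + o²) + 61 = 61 + Y + o²)
E(R(7), -1*(-208)) + D = (61 + 7 + (-1*(-208))²) + (3 - 6*√357) = (61 + 7 + 208²) + (3 - 6*√357) = (61 + 7 + 43264) + (3 - 6*√357) = 43332 + (3 - 6*√357) = 43335 - 6*√357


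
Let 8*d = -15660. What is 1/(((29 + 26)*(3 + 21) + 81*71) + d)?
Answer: 2/10227 ≈ 0.00019556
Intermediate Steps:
d = -3915/2 (d = (⅛)*(-15660) = -3915/2 ≈ -1957.5)
1/(((29 + 26)*(3 + 21) + 81*71) + d) = 1/(((29 + 26)*(3 + 21) + 81*71) - 3915/2) = 1/((55*24 + 5751) - 3915/2) = 1/((1320 + 5751) - 3915/2) = 1/(7071 - 3915/2) = 1/(10227/2) = 2/10227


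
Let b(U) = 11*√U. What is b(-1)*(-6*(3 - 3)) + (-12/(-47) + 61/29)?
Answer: 3215/1363 ≈ 2.3588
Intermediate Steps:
b(-1)*(-6*(3 - 3)) + (-12/(-47) + 61/29) = (11*√(-1))*(-6*(3 - 3)) + (-12/(-47) + 61/29) = (11*I)*(-6*0) + (-12*(-1/47) + 61*(1/29)) = (11*I)*0 + (12/47 + 61/29) = 0 + 3215/1363 = 3215/1363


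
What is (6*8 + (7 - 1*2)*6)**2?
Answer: 6084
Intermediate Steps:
(6*8 + (7 - 1*2)*6)**2 = (48 + (7 - 2)*6)**2 = (48 + 5*6)**2 = (48 + 30)**2 = 78**2 = 6084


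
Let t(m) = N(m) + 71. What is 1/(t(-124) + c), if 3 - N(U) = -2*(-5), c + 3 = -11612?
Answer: -1/11551 ≈ -8.6573e-5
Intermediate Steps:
c = -11615 (c = -3 - 11612 = -11615)
N(U) = -7 (N(U) = 3 - (-2)*(-5) = 3 - 1*10 = 3 - 10 = -7)
t(m) = 64 (t(m) = -7 + 71 = 64)
1/(t(-124) + c) = 1/(64 - 11615) = 1/(-11551) = -1/11551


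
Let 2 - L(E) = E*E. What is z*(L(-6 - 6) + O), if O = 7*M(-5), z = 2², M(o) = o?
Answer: -708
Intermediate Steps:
z = 4
L(E) = 2 - E² (L(E) = 2 - E*E = 2 - E²)
O = -35 (O = 7*(-5) = -35)
z*(L(-6 - 6) + O) = 4*((2 - (-6 - 6)²) - 35) = 4*((2 - 1*(-12)²) - 35) = 4*((2 - 1*144) - 35) = 4*((2 - 144) - 35) = 4*(-142 - 35) = 4*(-177) = -708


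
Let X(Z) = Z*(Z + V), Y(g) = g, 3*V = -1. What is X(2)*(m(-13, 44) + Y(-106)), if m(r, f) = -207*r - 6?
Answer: 25790/3 ≈ 8596.7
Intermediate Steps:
V = -1/3 (V = (1/3)*(-1) = -1/3 ≈ -0.33333)
m(r, f) = -6 - 207*r
X(Z) = Z*(-1/3 + Z) (X(Z) = Z*(Z - 1/3) = Z*(-1/3 + Z))
X(2)*(m(-13, 44) + Y(-106)) = (2*(-1/3 + 2))*((-6 - 207*(-13)) - 106) = (2*(5/3))*((-6 + 2691) - 106) = 10*(2685 - 106)/3 = (10/3)*2579 = 25790/3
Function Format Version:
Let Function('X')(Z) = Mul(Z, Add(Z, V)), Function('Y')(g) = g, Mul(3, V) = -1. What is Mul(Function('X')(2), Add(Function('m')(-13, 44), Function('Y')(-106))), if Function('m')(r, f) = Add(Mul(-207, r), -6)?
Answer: Rational(25790, 3) ≈ 8596.7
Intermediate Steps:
V = Rational(-1, 3) (V = Mul(Rational(1, 3), -1) = Rational(-1, 3) ≈ -0.33333)
Function('m')(r, f) = Add(-6, Mul(-207, r))
Function('X')(Z) = Mul(Z, Add(Rational(-1, 3), Z)) (Function('X')(Z) = Mul(Z, Add(Z, Rational(-1, 3))) = Mul(Z, Add(Rational(-1, 3), Z)))
Mul(Function('X')(2), Add(Function('m')(-13, 44), Function('Y')(-106))) = Mul(Mul(2, Add(Rational(-1, 3), 2)), Add(Add(-6, Mul(-207, -13)), -106)) = Mul(Mul(2, Rational(5, 3)), Add(Add(-6, 2691), -106)) = Mul(Rational(10, 3), Add(2685, -106)) = Mul(Rational(10, 3), 2579) = Rational(25790, 3)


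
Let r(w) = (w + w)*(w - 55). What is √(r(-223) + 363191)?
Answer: 3*√54131 ≈ 697.98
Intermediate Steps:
r(w) = 2*w*(-55 + w) (r(w) = (2*w)*(-55 + w) = 2*w*(-55 + w))
√(r(-223) + 363191) = √(2*(-223)*(-55 - 223) + 363191) = √(2*(-223)*(-278) + 363191) = √(123988 + 363191) = √487179 = 3*√54131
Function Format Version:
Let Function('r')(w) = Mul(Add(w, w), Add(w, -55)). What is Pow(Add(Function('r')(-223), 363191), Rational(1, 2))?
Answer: Mul(3, Pow(54131, Rational(1, 2))) ≈ 697.98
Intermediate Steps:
Function('r')(w) = Mul(2, w, Add(-55, w)) (Function('r')(w) = Mul(Mul(2, w), Add(-55, w)) = Mul(2, w, Add(-55, w)))
Pow(Add(Function('r')(-223), 363191), Rational(1, 2)) = Pow(Add(Mul(2, -223, Add(-55, -223)), 363191), Rational(1, 2)) = Pow(Add(Mul(2, -223, -278), 363191), Rational(1, 2)) = Pow(Add(123988, 363191), Rational(1, 2)) = Pow(487179, Rational(1, 2)) = Mul(3, Pow(54131, Rational(1, 2)))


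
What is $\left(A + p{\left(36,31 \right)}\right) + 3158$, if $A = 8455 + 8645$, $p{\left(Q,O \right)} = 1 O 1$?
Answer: $20289$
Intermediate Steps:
$p{\left(Q,O \right)} = O$ ($p{\left(Q,O \right)} = O 1 = O$)
$A = 17100$
$\left(A + p{\left(36,31 \right)}\right) + 3158 = \left(17100 + 31\right) + 3158 = 17131 + 3158 = 20289$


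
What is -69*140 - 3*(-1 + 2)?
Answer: -9663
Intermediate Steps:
-69*140 - 3*(-1 + 2) = -9660 - 3*1 = -9660 - 3 = -9663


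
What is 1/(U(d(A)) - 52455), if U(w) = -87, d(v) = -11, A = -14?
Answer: -1/52542 ≈ -1.9032e-5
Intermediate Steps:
1/(U(d(A)) - 52455) = 1/(-87 - 52455) = 1/(-52542) = -1/52542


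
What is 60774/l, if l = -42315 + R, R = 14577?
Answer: -10129/4623 ≈ -2.1910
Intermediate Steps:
l = -27738 (l = -42315 + 14577 = -27738)
60774/l = 60774/(-27738) = 60774*(-1/27738) = -10129/4623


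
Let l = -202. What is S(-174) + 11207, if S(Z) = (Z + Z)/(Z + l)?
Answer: 1053545/94 ≈ 11208.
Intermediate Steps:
S(Z) = 2*Z/(-202 + Z) (S(Z) = (Z + Z)/(Z - 202) = (2*Z)/(-202 + Z) = 2*Z/(-202 + Z))
S(-174) + 11207 = 2*(-174)/(-202 - 174) + 11207 = 2*(-174)/(-376) + 11207 = 2*(-174)*(-1/376) + 11207 = 87/94 + 11207 = 1053545/94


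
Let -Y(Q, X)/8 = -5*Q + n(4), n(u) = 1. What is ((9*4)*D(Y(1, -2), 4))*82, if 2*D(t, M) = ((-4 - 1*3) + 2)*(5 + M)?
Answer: -66420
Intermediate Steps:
Y(Q, X) = -8 + 40*Q (Y(Q, X) = -8*(-5*Q + 1) = -8*(1 - 5*Q) = -8 + 40*Q)
D(t, M) = -25/2 - 5*M/2 (D(t, M) = (((-4 - 1*3) + 2)*(5 + M))/2 = (((-4 - 3) + 2)*(5 + M))/2 = ((-7 + 2)*(5 + M))/2 = (-5*(5 + M))/2 = (-25 - 5*M)/2 = -25/2 - 5*M/2)
((9*4)*D(Y(1, -2), 4))*82 = ((9*4)*(-25/2 - 5/2*4))*82 = (36*(-25/2 - 10))*82 = (36*(-45/2))*82 = -810*82 = -66420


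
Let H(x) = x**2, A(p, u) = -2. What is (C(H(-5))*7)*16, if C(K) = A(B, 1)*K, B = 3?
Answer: -5600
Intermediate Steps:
C(K) = -2*K
(C(H(-5))*7)*16 = (-2*(-5)**2*7)*16 = (-2*25*7)*16 = -50*7*16 = -350*16 = -5600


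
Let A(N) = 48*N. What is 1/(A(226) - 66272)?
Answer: -1/55424 ≈ -1.8043e-5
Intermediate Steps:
1/(A(226) - 66272) = 1/(48*226 - 66272) = 1/(10848 - 66272) = 1/(-55424) = -1/55424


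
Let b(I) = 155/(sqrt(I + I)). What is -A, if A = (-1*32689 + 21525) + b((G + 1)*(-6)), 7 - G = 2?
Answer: 11164 + 155*I*sqrt(2)/12 ≈ 11164.0 + 18.267*I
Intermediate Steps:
G = 5 (G = 7 - 1*2 = 7 - 2 = 5)
b(I) = 155*sqrt(2)/(2*sqrt(I)) (b(I) = 155/(sqrt(2*I)) = 155/((sqrt(2)*sqrt(I))) = 155*(sqrt(2)/(2*sqrt(I))) = 155*sqrt(2)/(2*sqrt(I)))
A = -11164 - 155*I*sqrt(2)/12 (A = (-1*32689 + 21525) + 155*sqrt(2)/(2*sqrt((5 + 1)*(-6))) = (-32689 + 21525) + 155*sqrt(2)/(2*sqrt(6*(-6))) = -11164 + 155*sqrt(2)/(2*sqrt(-36)) = -11164 + 155*sqrt(2)*(-I/6)/2 = -11164 - 155*I*sqrt(2)/12 ≈ -11164.0 - 18.267*I)
-A = -(-11164 - 155*I*sqrt(2)/12) = 11164 + 155*I*sqrt(2)/12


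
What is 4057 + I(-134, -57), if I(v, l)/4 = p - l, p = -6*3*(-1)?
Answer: 4357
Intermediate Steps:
p = 18 (p = -18*(-1) = 18)
I(v, l) = 72 - 4*l (I(v, l) = 4*(18 - l) = 72 - 4*l)
4057 + I(-134, -57) = 4057 + (72 - 4*(-57)) = 4057 + (72 + 228) = 4057 + 300 = 4357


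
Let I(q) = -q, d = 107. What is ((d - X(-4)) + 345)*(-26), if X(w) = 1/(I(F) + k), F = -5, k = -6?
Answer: -11778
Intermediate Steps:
X(w) = -1 (X(w) = 1/(-1*(-5) - 6) = 1/(5 - 6) = 1/(-1) = -1)
((d - X(-4)) + 345)*(-26) = ((107 - 1*(-1)) + 345)*(-26) = ((107 + 1) + 345)*(-26) = (108 + 345)*(-26) = 453*(-26) = -11778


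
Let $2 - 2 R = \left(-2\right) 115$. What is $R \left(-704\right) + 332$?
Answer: $-81332$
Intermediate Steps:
$R = 116$ ($R = 1 - \frac{\left(-2\right) 115}{2} = 1 - -115 = 1 + 115 = 116$)
$R \left(-704\right) + 332 = 116 \left(-704\right) + 332 = -81664 + 332 = -81332$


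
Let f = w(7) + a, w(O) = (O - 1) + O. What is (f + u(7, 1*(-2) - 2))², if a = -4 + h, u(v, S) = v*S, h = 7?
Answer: 144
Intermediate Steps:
w(O) = -1 + 2*O (w(O) = (-1 + O) + O = -1 + 2*O)
u(v, S) = S*v
a = 3 (a = -4 + 7 = 3)
f = 16 (f = (-1 + 2*7) + 3 = (-1 + 14) + 3 = 13 + 3 = 16)
(f + u(7, 1*(-2) - 2))² = (16 + (1*(-2) - 2)*7)² = (16 + (-2 - 2)*7)² = (16 - 4*7)² = (16 - 28)² = (-12)² = 144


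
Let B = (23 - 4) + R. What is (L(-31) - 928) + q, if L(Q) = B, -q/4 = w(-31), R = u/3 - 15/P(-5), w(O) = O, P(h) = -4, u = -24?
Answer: -3157/4 ≈ -789.25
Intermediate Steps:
R = -17/4 (R = -24/3 - 15/(-4) = -24*⅓ - 15*(-¼) = -8 + 15/4 = -17/4 ≈ -4.2500)
q = 124 (q = -4*(-31) = 124)
B = 59/4 (B = (23 - 4) - 17/4 = 19 - 17/4 = 59/4 ≈ 14.750)
L(Q) = 59/4
(L(-31) - 928) + q = (59/4 - 928) + 124 = -3653/4 + 124 = -3157/4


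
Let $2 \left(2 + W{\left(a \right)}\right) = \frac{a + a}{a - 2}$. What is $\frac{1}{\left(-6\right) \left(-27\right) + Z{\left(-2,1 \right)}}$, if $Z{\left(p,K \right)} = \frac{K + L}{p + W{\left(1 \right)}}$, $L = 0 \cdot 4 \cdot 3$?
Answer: $\frac{5}{809} \approx 0.0061805$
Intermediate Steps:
$W{\left(a \right)} = -2 + \frac{a}{-2 + a}$ ($W{\left(a \right)} = -2 + \frac{\left(a + a\right) \frac{1}{a - 2}}{2} = -2 + \frac{2 a \frac{1}{-2 + a}}{2} = -2 + \frac{a}{-2 + a}$)
$L = 0$ ($L = 0 \cdot 3 = 0$)
$Z{\left(p,K \right)} = \frac{K}{-3 + p}$ ($Z{\left(p,K \right)} = \frac{K + 0}{p + \frac{4 - 1}{-2 + 1}} = \frac{K}{p + \frac{4 - 1}{-1}} = \frac{K}{p - 3} = \frac{K}{-3 + p}$)
$\frac{1}{\left(-6\right) \left(-27\right) + Z{\left(-2,1 \right)}} = \frac{1}{\left(-6\right) \left(-27\right) + 1 \frac{1}{-3 - 2}} = \frac{1}{162 + 1 \frac{1}{-5}} = \frac{1}{162 + 1 \left(- \frac{1}{5}\right)} = \frac{1}{162 - \frac{1}{5}} = \frac{1}{\frac{809}{5}} = \frac{5}{809}$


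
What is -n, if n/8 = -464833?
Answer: 3718664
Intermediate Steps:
n = -3718664 (n = 8*(-464833) = -3718664)
-n = -1*(-3718664) = 3718664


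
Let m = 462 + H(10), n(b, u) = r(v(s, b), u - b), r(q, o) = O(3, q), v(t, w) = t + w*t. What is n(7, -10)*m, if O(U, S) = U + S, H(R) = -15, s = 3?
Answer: 12069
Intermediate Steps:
O(U, S) = S + U
v(t, w) = t + t*w
r(q, o) = 3 + q (r(q, o) = q + 3 = 3 + q)
n(b, u) = 6 + 3*b (n(b, u) = 3 + 3*(1 + b) = 3 + (3 + 3*b) = 6 + 3*b)
m = 447 (m = 462 - 15 = 447)
n(7, -10)*m = (6 + 3*7)*447 = (6 + 21)*447 = 27*447 = 12069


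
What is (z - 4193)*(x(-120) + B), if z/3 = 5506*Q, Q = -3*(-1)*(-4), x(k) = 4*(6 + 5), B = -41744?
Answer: 8440455300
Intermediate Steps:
x(k) = 44 (x(k) = 4*11 = 44)
Q = -12 (Q = 3*(-4) = -12)
z = -198216 (z = 3*(5506*(-12)) = 3*(-66072) = -198216)
(z - 4193)*(x(-120) + B) = (-198216 - 4193)*(44 - 41744) = -202409*(-41700) = 8440455300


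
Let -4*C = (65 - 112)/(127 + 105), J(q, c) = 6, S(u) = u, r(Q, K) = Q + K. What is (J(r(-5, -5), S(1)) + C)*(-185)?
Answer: -1038775/928 ≈ -1119.4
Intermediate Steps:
r(Q, K) = K + Q
C = 47/928 (C = -(65 - 112)/(4*(127 + 105)) = -(-47)/(4*232) = -¼*(-47/232) = 47/928 ≈ 0.050647)
(J(r(-5, -5), S(1)) + C)*(-185) = (6 + 47/928)*(-185) = (5615/928)*(-185) = -1038775/928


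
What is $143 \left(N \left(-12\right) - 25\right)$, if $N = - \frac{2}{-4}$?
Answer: $-4433$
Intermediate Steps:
$N = \frac{1}{2}$ ($N = \left(-2\right) \left(- \frac{1}{4}\right) = \frac{1}{2} \approx 0.5$)
$143 \left(N \left(-12\right) - 25\right) = 143 \left(\frac{1}{2} \left(-12\right) - 25\right) = 143 \left(-6 - 25\right) = 143 \left(-31\right) = -4433$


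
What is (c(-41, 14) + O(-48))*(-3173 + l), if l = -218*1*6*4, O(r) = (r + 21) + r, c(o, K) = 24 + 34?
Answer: 142885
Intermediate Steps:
c(o, K) = 58
O(r) = 21 + 2*r (O(r) = (21 + r) + r = 21 + 2*r)
l = -5232 (l = -1308*4 = -218*24 = -5232)
(c(-41, 14) + O(-48))*(-3173 + l) = (58 + (21 + 2*(-48)))*(-3173 - 5232) = (58 + (21 - 96))*(-8405) = (58 - 75)*(-8405) = -17*(-8405) = 142885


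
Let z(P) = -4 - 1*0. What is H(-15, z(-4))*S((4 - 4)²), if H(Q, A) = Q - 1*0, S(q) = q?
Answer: 0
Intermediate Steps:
z(P) = -4 (z(P) = -4 + 0 = -4)
H(Q, A) = Q (H(Q, A) = Q + 0 = Q)
H(-15, z(-4))*S((4 - 4)²) = -15*(4 - 4)² = -15*0² = -15*0 = 0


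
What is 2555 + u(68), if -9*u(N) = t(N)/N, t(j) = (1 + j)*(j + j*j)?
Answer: 2026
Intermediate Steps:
t(j) = (1 + j)*(j + j²)
u(N) = -⅑ - 2*N/9 - N²/9 (u(N) = -N*(1 + N² + 2*N)/(9*N) = -(1 + N² + 2*N)/9 = -⅑ - 2*N/9 - N²/9)
2555 + u(68) = 2555 + (-⅑ - 2/9*68 - ⅑*68²) = 2555 + (-⅑ - 136/9 - ⅑*4624) = 2555 + (-⅑ - 136/9 - 4624/9) = 2555 - 529 = 2026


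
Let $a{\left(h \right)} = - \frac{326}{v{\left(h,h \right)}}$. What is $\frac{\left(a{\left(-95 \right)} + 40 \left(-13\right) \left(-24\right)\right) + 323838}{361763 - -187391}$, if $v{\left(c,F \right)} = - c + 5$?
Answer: $\frac{16815737}{27457700} \approx 0.61242$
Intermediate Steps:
$v{\left(c,F \right)} = 5 - c$
$a{\left(h \right)} = - \frac{326}{5 - h}$
$\frac{\left(a{\left(-95 \right)} + 40 \left(-13\right) \left(-24\right)\right) + 323838}{361763 - -187391} = \frac{\left(\frac{326}{-5 - 95} + 40 \left(-13\right) \left(-24\right)\right) + 323838}{361763 - -187391} = \frac{\left(\frac{326}{-100} - -12480\right) + 323838}{361763 + 187391} = \frac{\left(326 \left(- \frac{1}{100}\right) + 12480\right) + 323838}{549154} = \left(\left(- \frac{163}{50} + 12480\right) + 323838\right) \frac{1}{549154} = \left(\frac{623837}{50} + 323838\right) \frac{1}{549154} = \frac{16815737}{50} \cdot \frac{1}{549154} = \frac{16815737}{27457700}$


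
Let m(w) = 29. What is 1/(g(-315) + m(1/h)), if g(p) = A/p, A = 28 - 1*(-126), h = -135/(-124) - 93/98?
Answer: 45/1283 ≈ 0.035074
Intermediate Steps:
h = 849/6076 (h = -135*(-1/124) - 93*1/98 = 135/124 - 93/98 = 849/6076 ≈ 0.13973)
A = 154 (A = 28 + 126 = 154)
g(p) = 154/p
1/(g(-315) + m(1/h)) = 1/(154/(-315) + 29) = 1/(154*(-1/315) + 29) = 1/(-22/45 + 29) = 1/(1283/45) = 45/1283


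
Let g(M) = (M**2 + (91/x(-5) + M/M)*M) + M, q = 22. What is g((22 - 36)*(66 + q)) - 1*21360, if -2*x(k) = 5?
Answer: 7694224/5 ≈ 1.5388e+6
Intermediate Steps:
x(k) = -5/2 (x(k) = -1/2*5 = -5/2)
g(M) = M**2 - 172*M/5 (g(M) = (M**2 + (91/(-5/2) + M/M)*M) + M = (M**2 + (91*(-2/5) + 1)*M) + M = (M**2 + (-182/5 + 1)*M) + M = (M**2 - 177*M/5) + M = M**2 - 172*M/5)
g((22 - 36)*(66 + q)) - 1*21360 = ((22 - 36)*(66 + 22))*(-172 + 5*((22 - 36)*(66 + 22)))/5 - 1*21360 = (-14*88)*(-172 + 5*(-14*88))/5 - 21360 = (1/5)*(-1232)*(-172 + 5*(-1232)) - 21360 = (1/5)*(-1232)*(-172 - 6160) - 21360 = (1/5)*(-1232)*(-6332) - 21360 = 7801024/5 - 21360 = 7694224/5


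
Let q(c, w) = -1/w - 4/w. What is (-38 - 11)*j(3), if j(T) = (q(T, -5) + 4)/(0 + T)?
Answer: -245/3 ≈ -81.667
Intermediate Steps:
q(c, w) = -5/w
j(T) = 5/T (j(T) = (-5/(-5) + 4)/(0 + T) = (-5*(-⅕) + 4)/T = (1 + 4)/T = 5/T)
(-38 - 11)*j(3) = (-38 - 11)*(5/3) = -245/3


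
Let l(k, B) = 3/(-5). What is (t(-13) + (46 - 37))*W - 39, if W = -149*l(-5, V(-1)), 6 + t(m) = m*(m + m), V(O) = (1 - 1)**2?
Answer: 152232/5 ≈ 30446.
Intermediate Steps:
V(O) = 0 (V(O) = 0**2 = 0)
t(m) = -6 + 2*m**2 (t(m) = -6 + m*(m + m) = -6 + m*(2*m) = -6 + 2*m**2)
l(k, B) = -3/5 (l(k, B) = 3*(-1/5) = -3/5)
W = 447/5 (W = -149*(-3/5) = 447/5 ≈ 89.400)
(t(-13) + (46 - 37))*W - 39 = ((-6 + 2*(-13)**2) + (46 - 37))*(447/5) - 39 = ((-6 + 2*169) + 9)*(447/5) - 39 = ((-6 + 338) + 9)*(447/5) - 39 = (332 + 9)*(447/5) - 39 = 341*(447/5) - 39 = 152427/5 - 39 = 152232/5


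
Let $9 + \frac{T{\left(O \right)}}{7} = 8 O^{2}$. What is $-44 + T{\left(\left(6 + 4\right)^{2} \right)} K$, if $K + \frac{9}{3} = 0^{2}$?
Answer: $-1679855$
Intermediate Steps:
$K = -3$ ($K = -3 + 0^{2} = -3 + 0 = -3$)
$T{\left(O \right)} = -63 + 56 O^{2}$ ($T{\left(O \right)} = -63 + 7 \cdot 8 O^{2} = -63 + 56 O^{2}$)
$-44 + T{\left(\left(6 + 4\right)^{2} \right)} K = -44 + \left(-63 + 56 \left(\left(6 + 4\right)^{2}\right)^{2}\right) \left(-3\right) = -44 + \left(-63 + 56 \left(10^{2}\right)^{2}\right) \left(-3\right) = -44 + \left(-63 + 56 \cdot 100^{2}\right) \left(-3\right) = -44 + \left(-63 + 56 \cdot 10000\right) \left(-3\right) = -44 + \left(-63 + 560000\right) \left(-3\right) = -44 + 559937 \left(-3\right) = -44 - 1679811 = -1679855$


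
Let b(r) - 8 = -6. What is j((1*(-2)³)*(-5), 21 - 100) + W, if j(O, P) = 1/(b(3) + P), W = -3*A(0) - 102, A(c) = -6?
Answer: -6469/77 ≈ -84.013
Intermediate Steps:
b(r) = 2 (b(r) = 8 - 6 = 2)
W = -84 (W = -3*(-6) - 102 = 18 - 102 = -84)
j(O, P) = 1/(2 + P)
j((1*(-2)³)*(-5), 21 - 100) + W = 1/(2 + (21 - 100)) - 84 = 1/(2 - 79) - 84 = 1/(-77) - 84 = -1/77 - 84 = -6469/77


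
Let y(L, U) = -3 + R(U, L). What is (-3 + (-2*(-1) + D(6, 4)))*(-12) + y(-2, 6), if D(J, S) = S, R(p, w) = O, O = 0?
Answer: -39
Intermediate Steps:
R(p, w) = 0
y(L, U) = -3 (y(L, U) = -3 + 0 = -3)
(-3 + (-2*(-1) + D(6, 4)))*(-12) + y(-2, 6) = (-3 + (-2*(-1) + 4))*(-12) - 3 = (-3 + (2 + 4))*(-12) - 3 = (-3 + 6)*(-12) - 3 = 3*(-12) - 3 = -36 - 3 = -39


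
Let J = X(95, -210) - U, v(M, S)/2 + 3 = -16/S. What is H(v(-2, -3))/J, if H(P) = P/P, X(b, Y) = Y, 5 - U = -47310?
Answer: -1/47525 ≈ -2.1042e-5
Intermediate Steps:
U = 47315 (U = 5 - 1*(-47310) = 5 + 47310 = 47315)
v(M, S) = -6 - 32/S (v(M, S) = -6 + 2*(-16/S) = -6 - 32/S)
H(P) = 1
J = -47525 (J = -210 - 1*47315 = -210 - 47315 = -47525)
H(v(-2, -3))/J = 1/(-47525) = 1*(-1/47525) = -1/47525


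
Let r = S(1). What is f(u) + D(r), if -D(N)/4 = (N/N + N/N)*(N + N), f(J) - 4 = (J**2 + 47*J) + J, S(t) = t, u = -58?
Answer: 568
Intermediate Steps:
f(J) = 4 + J**2 + 48*J (f(J) = 4 + ((J**2 + 47*J) + J) = 4 + (J**2 + 48*J) = 4 + J**2 + 48*J)
r = 1
D(N) = -16*N (D(N) = -4*(N/N + N/N)*(N + N) = -4*(1 + 1)*2*N = -8*2*N = -16*N)
f(u) + D(r) = (4 + (-58)**2 + 48*(-58)) - 16*1 = (4 + 3364 - 2784) - 16 = 584 - 16 = 568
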